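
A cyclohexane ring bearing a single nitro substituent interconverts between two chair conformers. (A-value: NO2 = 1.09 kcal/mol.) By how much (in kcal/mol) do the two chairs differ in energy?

1.09 kcal/mol

A monosubstituted cyclohexane has one chair with the nitro group axial (E = A = 1.09 kcal/mol) and one with it equatorial (E = 0).
ΔE = 1.09 − 0 = 1.09 kcal/mol.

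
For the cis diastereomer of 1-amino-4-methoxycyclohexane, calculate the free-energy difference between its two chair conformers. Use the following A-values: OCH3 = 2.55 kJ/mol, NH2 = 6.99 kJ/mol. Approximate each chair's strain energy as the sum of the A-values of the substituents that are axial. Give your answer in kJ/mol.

C1 and C4 have opposite parity, so for the cis isomer the two substituents are one axial and one equatorial in each chair.
Chair I (methoxy axial, amino equatorial): E = 2.55 kJ/mol.
Chair II (methoxy equatorial, amino axial): E = 6.99 kJ/mol.
ΔE = 6.99 − 2.55 = 4.44 kJ/mol; chair I is more stable.

4.44 kJ/mol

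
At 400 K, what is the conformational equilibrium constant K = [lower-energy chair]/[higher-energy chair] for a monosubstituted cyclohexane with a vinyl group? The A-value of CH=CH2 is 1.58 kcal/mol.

One chair has the vinyl group axial (E = 1.58 kcal/mol) and the other has it equatorial (E = 0).
ΔG = 1.58 kcal/mol between the two chairs.
K = exp(ΔG/RT) with R = 1.987×10⁻³ kcal mol⁻¹ K⁻¹ and T = 400 K gives K ≈ 7.3.

K ≈ 7.30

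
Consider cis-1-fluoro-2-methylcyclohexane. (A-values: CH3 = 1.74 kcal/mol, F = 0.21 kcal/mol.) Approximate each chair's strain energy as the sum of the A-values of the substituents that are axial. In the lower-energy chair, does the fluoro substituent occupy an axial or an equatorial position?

C1 and C2 have opposite parity, so for the cis isomer the two substituents are one axial and one equatorial in each chair.
Chair I (methyl axial, fluoro equatorial): E = 1.74 kcal/mol.
Chair II (methyl equatorial, fluoro axial): E = 0.21 kcal/mol.
Chair II is the more stable (lower-energy) conformer, and in that chair the fluoro group is axial.

axial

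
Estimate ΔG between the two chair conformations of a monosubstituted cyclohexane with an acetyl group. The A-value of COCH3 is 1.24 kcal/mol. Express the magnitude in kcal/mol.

A monosubstituted cyclohexane has one chair with the acetyl group axial (E = A = 1.24 kcal/mol) and one with it equatorial (E = 0).
ΔE = 1.24 − 0 = 1.24 kcal/mol.

1.24 kcal/mol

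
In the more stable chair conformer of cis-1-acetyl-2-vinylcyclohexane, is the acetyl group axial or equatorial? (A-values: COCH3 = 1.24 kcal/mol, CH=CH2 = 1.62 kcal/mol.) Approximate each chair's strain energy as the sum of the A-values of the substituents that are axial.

axial

C1 and C2 have opposite parity, so for the cis isomer the two substituents are one axial and one equatorial in each chair.
Chair I (acetyl axial, vinyl equatorial): E = 1.24 kcal/mol.
Chair II (acetyl equatorial, vinyl axial): E = 1.62 kcal/mol.
Chair I is the more stable (lower-energy) conformer, and in that chair the acetyl group is axial.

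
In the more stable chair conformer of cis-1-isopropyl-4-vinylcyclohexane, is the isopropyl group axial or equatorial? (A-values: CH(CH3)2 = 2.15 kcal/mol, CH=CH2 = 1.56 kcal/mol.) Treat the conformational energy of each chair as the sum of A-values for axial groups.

C1 and C4 have opposite parity, so for the cis isomer the two substituents are one axial and one equatorial in each chair.
Chair I (isopropyl axial, vinyl equatorial): E = 2.15 kcal/mol.
Chair II (isopropyl equatorial, vinyl axial): E = 1.56 kcal/mol.
Chair II is the more stable (lower-energy) conformer, and in that chair the isopropyl group is equatorial.

equatorial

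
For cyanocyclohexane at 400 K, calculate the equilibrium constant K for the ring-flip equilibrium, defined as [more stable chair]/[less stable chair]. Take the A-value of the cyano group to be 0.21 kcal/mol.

K ≈ 1.30

One chair has the cyano group axial (E = 0.21 kcal/mol) and the other has it equatorial (E = 0).
ΔG = 0.21 kcal/mol between the two chairs.
K = exp(ΔG/RT) with R = 1.987×10⁻³ kcal mol⁻¹ K⁻¹ and T = 400 K gives K ≈ 1.3.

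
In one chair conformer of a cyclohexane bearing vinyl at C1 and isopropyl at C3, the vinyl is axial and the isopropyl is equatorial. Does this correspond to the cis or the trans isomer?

C1 and C3 have the same parity, so their axial bonds point in the same direction.
With same-parity carbons, two substituents on the same face are both axial or both equatorial; opposite faces give one of each.
Here the groups are axial/equatorial → opposite face → trans.

trans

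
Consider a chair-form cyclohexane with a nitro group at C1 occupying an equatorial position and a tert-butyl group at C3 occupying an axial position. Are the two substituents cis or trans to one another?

C1 and C3 have the same parity, so their axial bonds point in the same direction.
With same-parity carbons, two substituents on the same face are both axial or both equatorial; opposite faces give one of each.
Here the groups are equatorial/axial → opposite face → trans.

trans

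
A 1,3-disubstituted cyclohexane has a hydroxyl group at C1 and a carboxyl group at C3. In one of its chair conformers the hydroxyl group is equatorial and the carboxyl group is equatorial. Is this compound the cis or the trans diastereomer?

C1 and C3 have the same parity, so their axial bonds point in the same direction.
With same-parity carbons, two substituents on the same face are both axial or both equatorial; opposite faces give one of each.
Here the groups are equatorial/equatorial → same face → cis.

cis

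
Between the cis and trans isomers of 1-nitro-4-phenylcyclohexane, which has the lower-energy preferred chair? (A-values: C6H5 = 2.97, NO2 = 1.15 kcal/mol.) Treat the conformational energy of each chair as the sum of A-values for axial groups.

trans

At 1,4 positions (parity opposite): cis → (a,e or e,a); trans → (e,e or a,a).
Best chair for cis: E = 1.15 kcal/mol; best chair for trans: E = 0.00 kcal/mol.
The trans isomer is lower by 1.15 kcal/mol.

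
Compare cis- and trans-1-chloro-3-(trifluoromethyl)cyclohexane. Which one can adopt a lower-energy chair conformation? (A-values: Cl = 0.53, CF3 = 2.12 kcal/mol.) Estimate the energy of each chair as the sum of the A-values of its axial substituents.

cis

At 1,3 positions (parity same): cis → (e,e or a,a); trans → (a,e or e,a).
Best chair for cis: E = 0.00 kcal/mol; best chair for trans: E = 0.53 kcal/mol.
The cis isomer is lower by 0.53 kcal/mol.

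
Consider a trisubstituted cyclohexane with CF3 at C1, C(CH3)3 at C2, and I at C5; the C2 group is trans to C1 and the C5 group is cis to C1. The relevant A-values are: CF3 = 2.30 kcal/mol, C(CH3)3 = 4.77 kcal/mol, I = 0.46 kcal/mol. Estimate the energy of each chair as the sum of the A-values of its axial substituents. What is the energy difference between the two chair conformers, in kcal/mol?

7.53 kcal/mol

Chair I (trifluoromethyl axial, tert-butyl axial, iodo axial): E = 7.53 kcal/mol.
Chair II (trifluoromethyl equatorial, tert-butyl equatorial, iodo equatorial): E = 0.00 kcal/mol.
ΔE = 7.53 − 0.00 = 7.53 kcal/mol; chair II is more stable.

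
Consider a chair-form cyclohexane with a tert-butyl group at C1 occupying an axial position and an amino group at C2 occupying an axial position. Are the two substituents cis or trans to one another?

C1 and C2 have opposite parity, so their axial bonds point in opposite directions.
With opposite-parity carbons, two substituents on the same face are one axial and one equatorial; opposite faces give both axial or both equatorial.
Here the groups are axial/axial → opposite face → trans.

trans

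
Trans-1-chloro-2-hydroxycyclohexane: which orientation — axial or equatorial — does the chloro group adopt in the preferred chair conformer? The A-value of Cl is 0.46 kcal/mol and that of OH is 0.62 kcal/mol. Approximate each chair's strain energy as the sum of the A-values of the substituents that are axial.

equatorial

C1 and C2 have opposite parity, so for the trans isomer the two substituents are e,e in one chair and a,a in the other.
Chair I (chloro axial, hydroxyl axial): E = 1.08 kcal/mol.
Chair II (chloro equatorial, hydroxyl equatorial): E = 0.00 kcal/mol.
Chair II is the more stable (lower-energy) conformer, and in that chair the chloro group is equatorial.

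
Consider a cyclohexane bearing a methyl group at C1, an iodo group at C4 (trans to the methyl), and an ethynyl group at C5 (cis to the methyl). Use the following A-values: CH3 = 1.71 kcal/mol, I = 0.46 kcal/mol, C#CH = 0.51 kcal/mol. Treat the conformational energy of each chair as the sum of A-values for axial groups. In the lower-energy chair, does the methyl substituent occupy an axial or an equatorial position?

equatorial

Chair I (methyl axial, iodo axial, ethynyl axial): E = 2.68 kcal/mol.
Chair II (methyl equatorial, iodo equatorial, ethynyl equatorial): E = 0.00 kcal/mol.
Chair II is the more stable (lower-energy) conformer, and in that chair the methyl group is equatorial.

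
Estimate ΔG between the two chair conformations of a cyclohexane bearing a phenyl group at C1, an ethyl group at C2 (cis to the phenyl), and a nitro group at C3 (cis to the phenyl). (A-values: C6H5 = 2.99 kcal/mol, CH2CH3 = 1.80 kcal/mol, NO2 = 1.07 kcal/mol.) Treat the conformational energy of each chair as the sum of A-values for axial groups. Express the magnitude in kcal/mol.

Chair I (phenyl axial, ethyl equatorial, nitro axial): E = 4.06 kcal/mol.
Chair II (phenyl equatorial, ethyl axial, nitro equatorial): E = 1.80 kcal/mol.
ΔE = 4.06 − 1.80 = 2.26 kcal/mol; chair II is more stable.

2.26 kcal/mol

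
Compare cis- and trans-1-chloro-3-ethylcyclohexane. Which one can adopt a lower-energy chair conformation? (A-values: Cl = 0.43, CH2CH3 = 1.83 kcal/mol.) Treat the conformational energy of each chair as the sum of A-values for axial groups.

At 1,3 positions (parity same): cis → (e,e or a,a); trans → (a,e or e,a).
Best chair for cis: E = 0.00 kcal/mol; best chair for trans: E = 0.43 kcal/mol.
The cis isomer is lower by 0.43 kcal/mol.

cis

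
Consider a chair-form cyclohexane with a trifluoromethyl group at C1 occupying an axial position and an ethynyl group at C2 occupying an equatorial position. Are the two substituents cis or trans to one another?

C1 and C2 have opposite parity, so their axial bonds point in opposite directions.
With opposite-parity carbons, two substituents on the same face are one axial and one equatorial; opposite faces give both axial or both equatorial.
Here the groups are axial/equatorial → same face → cis.

cis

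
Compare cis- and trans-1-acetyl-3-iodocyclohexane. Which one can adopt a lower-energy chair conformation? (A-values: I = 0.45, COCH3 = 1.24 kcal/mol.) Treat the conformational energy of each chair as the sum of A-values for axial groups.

cis

At 1,3 positions (parity same): cis → (e,e or a,a); trans → (a,e or e,a).
Best chair for cis: E = 0.00 kcal/mol; best chair for trans: E = 0.45 kcal/mol.
The cis isomer is lower by 0.45 kcal/mol.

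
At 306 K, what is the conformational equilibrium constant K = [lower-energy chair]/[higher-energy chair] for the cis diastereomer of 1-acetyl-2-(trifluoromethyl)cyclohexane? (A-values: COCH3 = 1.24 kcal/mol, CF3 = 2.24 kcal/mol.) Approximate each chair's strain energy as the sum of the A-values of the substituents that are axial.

K ≈ 5.18

C1 and C2 have opposite parity, so for the cis isomer the two substituents are one axial and one equatorial in each chair.
Chair I (acetyl axial, trifluoromethyl equatorial): E = 1.24 kcal/mol; chair II (acetyl equatorial, trifluoromethyl axial): E = 2.24 kcal/mol.
ΔG = 1.00 kcal/mol between the two chairs.
K = exp(ΔG/RT) with R = 1.987×10⁻³ kcal mol⁻¹ K⁻¹ and T = 306 K gives K ≈ 5.18.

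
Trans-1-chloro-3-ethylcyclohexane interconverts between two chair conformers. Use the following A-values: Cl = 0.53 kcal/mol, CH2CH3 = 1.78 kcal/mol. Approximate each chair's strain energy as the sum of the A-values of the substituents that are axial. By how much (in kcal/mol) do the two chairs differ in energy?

1.25 kcal/mol

C1 and C3 have the same parity, so for the trans isomer the two substituents are one axial and one equatorial in each chair.
Chair I (chloro axial, ethyl equatorial): E = 0.53 kcal/mol.
Chair II (chloro equatorial, ethyl axial): E = 1.78 kcal/mol.
ΔE = 1.78 − 0.53 = 1.25 kcal/mol; chair I is more stable.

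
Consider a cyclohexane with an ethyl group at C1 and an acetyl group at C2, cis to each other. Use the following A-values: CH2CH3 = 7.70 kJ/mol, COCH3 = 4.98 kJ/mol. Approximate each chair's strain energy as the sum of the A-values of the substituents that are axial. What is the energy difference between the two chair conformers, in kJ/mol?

2.72 kJ/mol

C1 and C2 have opposite parity, so for the cis isomer the two substituents are one axial and one equatorial in each chair.
Chair I (ethyl axial, acetyl equatorial): E = 7.70 kJ/mol.
Chair II (ethyl equatorial, acetyl axial): E = 4.98 kJ/mol.
ΔE = 7.70 − 4.98 = 2.72 kJ/mol; chair II is more stable.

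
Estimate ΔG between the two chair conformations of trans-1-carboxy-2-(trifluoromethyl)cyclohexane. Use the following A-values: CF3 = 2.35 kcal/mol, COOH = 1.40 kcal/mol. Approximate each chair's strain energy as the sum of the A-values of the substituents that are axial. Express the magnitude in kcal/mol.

3.75 kcal/mol

C1 and C2 have opposite parity, so for the trans isomer the two substituents are e,e in one chair and a,a in the other.
Chair I (trifluoromethyl axial, carboxyl axial): E = 3.75 kcal/mol.
Chair II (trifluoromethyl equatorial, carboxyl equatorial): E = 0.00 kcal/mol.
ΔE = 3.75 − 0.00 = 3.75 kcal/mol; chair II is more stable.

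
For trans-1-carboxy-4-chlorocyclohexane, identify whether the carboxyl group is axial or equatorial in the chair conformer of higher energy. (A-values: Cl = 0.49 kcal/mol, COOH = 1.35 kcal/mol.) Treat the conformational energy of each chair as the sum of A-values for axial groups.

axial

C1 and C4 have opposite parity, so for the trans isomer the two substituents are e,e in one chair and a,a in the other.
Chair I (chloro axial, carboxyl axial): E = 1.84 kcal/mol.
Chair II (chloro equatorial, carboxyl equatorial): E = 0.00 kcal/mol.
Chair I is the less stable (higher-energy) conformer, and in that chair the carboxyl group is axial.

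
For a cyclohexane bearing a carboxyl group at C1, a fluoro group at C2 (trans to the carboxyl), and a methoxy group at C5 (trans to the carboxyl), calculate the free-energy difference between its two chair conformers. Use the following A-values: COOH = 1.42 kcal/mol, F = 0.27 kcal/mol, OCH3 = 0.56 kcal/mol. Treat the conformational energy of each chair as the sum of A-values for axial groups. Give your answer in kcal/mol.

1.13 kcal/mol

Chair I (carboxyl axial, fluoro axial, methoxy equatorial): E = 1.69 kcal/mol.
Chair II (carboxyl equatorial, fluoro equatorial, methoxy axial): E = 0.56 kcal/mol.
ΔE = 1.69 − 0.56 = 1.13 kcal/mol; chair II is more stable.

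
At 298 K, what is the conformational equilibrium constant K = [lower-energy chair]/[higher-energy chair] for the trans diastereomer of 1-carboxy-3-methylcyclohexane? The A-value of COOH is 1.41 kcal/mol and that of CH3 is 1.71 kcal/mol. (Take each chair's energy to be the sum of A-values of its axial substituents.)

K ≈ 1.66

C1 and C3 have the same parity, so for the trans isomer the two substituents are one axial and one equatorial in each chair.
Chair I (carboxyl axial, methyl equatorial): E = 1.41 kcal/mol; chair II (carboxyl equatorial, methyl axial): E = 1.71 kcal/mol.
ΔG = 0.30 kcal/mol between the two chairs.
K = exp(ΔG/RT) with R = 1.987×10⁻³ kcal mol⁻¹ K⁻¹ and T = 298 K gives K ≈ 1.66.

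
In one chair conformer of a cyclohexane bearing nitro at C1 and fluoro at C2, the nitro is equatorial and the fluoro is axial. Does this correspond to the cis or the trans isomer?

cis

C1 and C2 have opposite parity, so their axial bonds point in opposite directions.
With opposite-parity carbons, two substituents on the same face are one axial and one equatorial; opposite faces give both axial or both equatorial.
Here the groups are equatorial/axial → same face → cis.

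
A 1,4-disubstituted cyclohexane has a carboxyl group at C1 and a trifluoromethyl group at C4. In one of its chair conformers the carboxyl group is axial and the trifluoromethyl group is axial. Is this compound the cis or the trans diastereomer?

C1 and C4 have opposite parity, so their axial bonds point in opposite directions.
With opposite-parity carbons, two substituents on the same face are one axial and one equatorial; opposite faces give both axial or both equatorial.
Here the groups are axial/axial → opposite face → trans.

trans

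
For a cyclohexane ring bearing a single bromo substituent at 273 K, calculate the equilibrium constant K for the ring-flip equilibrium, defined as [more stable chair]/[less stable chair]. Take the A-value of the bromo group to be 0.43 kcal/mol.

One chair has the bromo group axial (E = 0.43 kcal/mol) and the other has it equatorial (E = 0).
ΔG = 0.43 kcal/mol between the two chairs.
K = exp(ΔG/RT) with R = 1.987×10⁻³ kcal mol⁻¹ K⁻¹ and T = 273 K gives K ≈ 2.21.

K ≈ 2.21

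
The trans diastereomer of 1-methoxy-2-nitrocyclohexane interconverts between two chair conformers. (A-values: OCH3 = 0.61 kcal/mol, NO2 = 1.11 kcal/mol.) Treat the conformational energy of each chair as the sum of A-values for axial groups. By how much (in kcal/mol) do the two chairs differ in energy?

C1 and C2 have opposite parity, so for the trans isomer the two substituents are e,e in one chair and a,a in the other.
Chair I (methoxy axial, nitro axial): E = 1.72 kcal/mol.
Chair II (methoxy equatorial, nitro equatorial): E = 0.00 kcal/mol.
ΔE = 1.72 − 0.00 = 1.72 kcal/mol; chair II is more stable.

1.72 kcal/mol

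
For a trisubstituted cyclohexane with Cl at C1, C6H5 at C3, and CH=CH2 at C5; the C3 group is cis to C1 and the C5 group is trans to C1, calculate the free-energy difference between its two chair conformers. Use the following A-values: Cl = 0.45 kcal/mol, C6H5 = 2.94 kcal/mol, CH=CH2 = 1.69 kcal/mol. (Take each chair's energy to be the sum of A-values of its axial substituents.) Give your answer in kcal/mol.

1.70 kcal/mol

Chair I (chloro axial, phenyl axial, vinyl equatorial): E = 3.39 kcal/mol.
Chair II (chloro equatorial, phenyl equatorial, vinyl axial): E = 1.69 kcal/mol.
ΔE = 3.39 − 1.69 = 1.70 kcal/mol; chair II is more stable.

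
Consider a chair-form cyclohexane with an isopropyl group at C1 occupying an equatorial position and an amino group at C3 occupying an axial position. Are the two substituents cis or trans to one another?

trans

C1 and C3 have the same parity, so their axial bonds point in the same direction.
With same-parity carbons, two substituents on the same face are both axial or both equatorial; opposite faces give one of each.
Here the groups are equatorial/axial → opposite face → trans.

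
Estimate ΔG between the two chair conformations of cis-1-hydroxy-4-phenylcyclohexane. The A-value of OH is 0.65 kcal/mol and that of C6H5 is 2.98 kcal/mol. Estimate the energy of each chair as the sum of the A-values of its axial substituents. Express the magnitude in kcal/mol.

2.33 kcal/mol

C1 and C4 have opposite parity, so for the cis isomer the two substituents are one axial and one equatorial in each chair.
Chair I (hydroxyl axial, phenyl equatorial): E = 0.65 kcal/mol.
Chair II (hydroxyl equatorial, phenyl axial): E = 2.98 kcal/mol.
ΔE = 2.98 − 0.65 = 2.33 kcal/mol; chair I is more stable.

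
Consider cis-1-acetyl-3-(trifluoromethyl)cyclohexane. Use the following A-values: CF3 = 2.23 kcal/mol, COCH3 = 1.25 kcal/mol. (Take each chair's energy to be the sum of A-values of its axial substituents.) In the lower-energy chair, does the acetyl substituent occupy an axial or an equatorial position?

C1 and C3 have the same parity, so for the cis isomer the two substituents are e,e in one chair and a,a in the other.
Chair I (trifluoromethyl axial, acetyl axial): E = 3.48 kcal/mol.
Chair II (trifluoromethyl equatorial, acetyl equatorial): E = 0.00 kcal/mol.
Chair II is the more stable (lower-energy) conformer, and in that chair the acetyl group is equatorial.

equatorial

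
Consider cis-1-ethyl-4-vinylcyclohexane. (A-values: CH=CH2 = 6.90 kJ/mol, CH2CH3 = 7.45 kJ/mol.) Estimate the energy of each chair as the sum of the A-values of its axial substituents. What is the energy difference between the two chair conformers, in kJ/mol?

0.55 kJ/mol

C1 and C4 have opposite parity, so for the cis isomer the two substituents are one axial and one equatorial in each chair.
Chair I (vinyl axial, ethyl equatorial): E = 6.90 kJ/mol.
Chair II (vinyl equatorial, ethyl axial): E = 7.45 kJ/mol.
ΔE = 7.45 − 6.90 = 0.55 kJ/mol; chair I is more stable.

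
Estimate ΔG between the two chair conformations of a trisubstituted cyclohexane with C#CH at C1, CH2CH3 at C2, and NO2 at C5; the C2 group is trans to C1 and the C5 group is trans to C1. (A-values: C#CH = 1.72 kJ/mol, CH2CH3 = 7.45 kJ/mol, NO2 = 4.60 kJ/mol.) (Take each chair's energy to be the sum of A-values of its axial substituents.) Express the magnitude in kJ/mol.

4.57 kJ/mol

Chair I (ethynyl axial, ethyl axial, nitro equatorial): E = 9.17 kJ/mol.
Chair II (ethynyl equatorial, ethyl equatorial, nitro axial): E = 4.60 kJ/mol.
ΔE = 9.17 − 4.60 = 4.57 kJ/mol; chair II is more stable.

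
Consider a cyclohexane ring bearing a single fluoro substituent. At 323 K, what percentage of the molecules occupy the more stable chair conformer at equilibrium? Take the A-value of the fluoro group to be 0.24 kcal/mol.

One chair has the fluoro group axial (E = 0.24 kcal/mol) and the other has it equatorial (E = 0).
ΔG = 0.24 kcal/mol between the two chairs.
K = exp(ΔG/RT) with R = 1.987×10⁻³ kcal mol⁻¹ K⁻¹ and T = 323 K gives K ≈ 1.45.
Fraction in the lower-energy chair = K/(K+1) = 59.2%.

59.2%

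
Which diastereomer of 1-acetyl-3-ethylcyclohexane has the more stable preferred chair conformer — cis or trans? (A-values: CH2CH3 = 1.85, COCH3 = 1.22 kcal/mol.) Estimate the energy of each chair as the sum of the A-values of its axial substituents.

At 1,3 positions (parity same): cis → (e,e or a,a); trans → (a,e or e,a).
Best chair for cis: E = 0.00 kcal/mol; best chair for trans: E = 1.22 kcal/mol.
The cis isomer is lower by 1.22 kcal/mol.

cis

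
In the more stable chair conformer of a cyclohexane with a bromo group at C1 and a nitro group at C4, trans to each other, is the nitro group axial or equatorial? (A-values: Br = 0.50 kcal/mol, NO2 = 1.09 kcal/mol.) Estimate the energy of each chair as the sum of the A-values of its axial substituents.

C1 and C4 have opposite parity, so for the trans isomer the two substituents are e,e in one chair and a,a in the other.
Chair I (bromo axial, nitro axial): E = 1.59 kcal/mol.
Chair II (bromo equatorial, nitro equatorial): E = 0.00 kcal/mol.
Chair II is the more stable (lower-energy) conformer, and in that chair the nitro group is equatorial.

equatorial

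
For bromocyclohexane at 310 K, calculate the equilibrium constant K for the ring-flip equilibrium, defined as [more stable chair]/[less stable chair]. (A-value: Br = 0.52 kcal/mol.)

K ≈ 2.33

One chair has the bromo group axial (E = 0.52 kcal/mol) and the other has it equatorial (E = 0).
ΔG = 0.52 kcal/mol between the two chairs.
K = exp(ΔG/RT) with R = 1.987×10⁻³ kcal mol⁻¹ K⁻¹ and T = 310 K gives K ≈ 2.33.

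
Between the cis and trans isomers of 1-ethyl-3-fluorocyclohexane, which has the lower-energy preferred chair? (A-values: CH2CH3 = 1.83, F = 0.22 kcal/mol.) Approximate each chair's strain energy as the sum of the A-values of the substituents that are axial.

cis

At 1,3 positions (parity same): cis → (e,e or a,a); trans → (a,e or e,a).
Best chair for cis: E = 0.00 kcal/mol; best chair for trans: E = 0.22 kcal/mol.
The cis isomer is lower by 0.22 kcal/mol.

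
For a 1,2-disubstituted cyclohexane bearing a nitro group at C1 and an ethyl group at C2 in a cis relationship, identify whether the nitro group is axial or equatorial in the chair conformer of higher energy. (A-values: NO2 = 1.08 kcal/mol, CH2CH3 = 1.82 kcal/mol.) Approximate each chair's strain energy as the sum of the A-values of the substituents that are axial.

equatorial

C1 and C2 have opposite parity, so for the cis isomer the two substituents are one axial and one equatorial in each chair.
Chair I (nitro axial, ethyl equatorial): E = 1.08 kcal/mol.
Chair II (nitro equatorial, ethyl axial): E = 1.82 kcal/mol.
Chair II is the less stable (higher-energy) conformer, and in that chair the nitro group is equatorial.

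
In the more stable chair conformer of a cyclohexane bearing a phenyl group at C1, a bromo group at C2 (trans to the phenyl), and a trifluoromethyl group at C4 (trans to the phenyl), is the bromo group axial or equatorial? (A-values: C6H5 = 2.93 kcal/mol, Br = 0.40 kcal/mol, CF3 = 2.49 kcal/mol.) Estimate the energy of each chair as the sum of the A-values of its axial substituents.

equatorial

Chair I (phenyl axial, bromo axial, trifluoromethyl axial): E = 5.82 kcal/mol.
Chair II (phenyl equatorial, bromo equatorial, trifluoromethyl equatorial): E = 0.00 kcal/mol.
Chair II is the more stable (lower-energy) conformer, and in that chair the bromo group is equatorial.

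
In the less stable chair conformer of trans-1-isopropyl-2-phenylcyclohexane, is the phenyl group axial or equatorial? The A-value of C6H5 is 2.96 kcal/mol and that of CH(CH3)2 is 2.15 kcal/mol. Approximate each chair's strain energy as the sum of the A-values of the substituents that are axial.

axial

C1 and C2 have opposite parity, so for the trans isomer the two substituents are e,e in one chair and a,a in the other.
Chair I (phenyl axial, isopropyl axial): E = 5.11 kcal/mol.
Chair II (phenyl equatorial, isopropyl equatorial): E = 0.00 kcal/mol.
Chair I is the less stable (higher-energy) conformer, and in that chair the phenyl group is axial.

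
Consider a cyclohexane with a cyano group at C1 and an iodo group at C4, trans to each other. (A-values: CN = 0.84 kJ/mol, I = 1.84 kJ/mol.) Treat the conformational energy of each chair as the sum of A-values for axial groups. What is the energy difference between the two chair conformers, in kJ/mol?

C1 and C4 have opposite parity, so for the trans isomer the two substituents are e,e in one chair and a,a in the other.
Chair I (cyano axial, iodo axial): E = 2.68 kJ/mol.
Chair II (cyano equatorial, iodo equatorial): E = 0.00 kJ/mol.
ΔE = 2.68 − 0.00 = 2.68 kJ/mol; chair II is more stable.

2.68 kJ/mol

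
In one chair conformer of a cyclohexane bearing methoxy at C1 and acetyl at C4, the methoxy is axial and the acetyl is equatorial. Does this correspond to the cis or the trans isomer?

C1 and C4 have opposite parity, so their axial bonds point in opposite directions.
With opposite-parity carbons, two substituents on the same face are one axial and one equatorial; opposite faces give both axial or both equatorial.
Here the groups are axial/equatorial → same face → cis.

cis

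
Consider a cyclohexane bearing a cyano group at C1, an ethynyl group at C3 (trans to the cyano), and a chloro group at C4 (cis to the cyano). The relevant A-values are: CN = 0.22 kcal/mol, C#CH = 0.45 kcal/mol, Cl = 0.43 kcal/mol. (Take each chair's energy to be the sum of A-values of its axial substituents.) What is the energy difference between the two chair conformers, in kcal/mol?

0.66 kcal/mol

Chair I (cyano axial, ethynyl equatorial, chloro equatorial): E = 0.22 kcal/mol.
Chair II (cyano equatorial, ethynyl axial, chloro axial): E = 0.88 kcal/mol.
ΔE = 0.88 − 0.22 = 0.66 kcal/mol; chair I is more stable.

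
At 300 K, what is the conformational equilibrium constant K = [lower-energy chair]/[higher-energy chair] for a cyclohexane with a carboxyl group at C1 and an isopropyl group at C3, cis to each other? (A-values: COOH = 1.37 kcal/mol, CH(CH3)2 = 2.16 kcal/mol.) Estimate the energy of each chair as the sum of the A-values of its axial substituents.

C1 and C3 have the same parity, so for the cis isomer the two substituents are e,e in one chair and a,a in the other.
Chair I (carboxyl axial, isopropyl axial): E = 3.53 kcal/mol; chair II (carboxyl equatorial, isopropyl equatorial): E = 0.00 kcal/mol.
ΔG = 3.53 kcal/mol between the two chairs.
K = exp(ΔG/RT) with R = 1.987×10⁻³ kcal mol⁻¹ K⁻¹ and T = 300 K gives K ≈ 373.

K ≈ 373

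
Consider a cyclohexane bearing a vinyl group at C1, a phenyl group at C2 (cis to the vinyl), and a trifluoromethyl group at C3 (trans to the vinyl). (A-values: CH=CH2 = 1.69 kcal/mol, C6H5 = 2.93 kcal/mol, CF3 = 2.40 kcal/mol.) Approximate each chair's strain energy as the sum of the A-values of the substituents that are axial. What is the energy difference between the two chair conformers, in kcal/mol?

Chair I (vinyl axial, phenyl equatorial, trifluoromethyl equatorial): E = 1.69 kcal/mol.
Chair II (vinyl equatorial, phenyl axial, trifluoromethyl axial): E = 5.33 kcal/mol.
ΔE = 5.33 − 1.69 = 3.64 kcal/mol; chair I is more stable.

3.64 kcal/mol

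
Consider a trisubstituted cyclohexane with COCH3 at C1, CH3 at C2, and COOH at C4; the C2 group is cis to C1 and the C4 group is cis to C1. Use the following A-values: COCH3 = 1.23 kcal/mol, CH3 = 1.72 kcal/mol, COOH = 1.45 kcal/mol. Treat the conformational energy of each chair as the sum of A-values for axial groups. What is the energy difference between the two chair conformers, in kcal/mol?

1.94 kcal/mol

Chair I (acetyl axial, methyl equatorial, carboxyl equatorial): E = 1.23 kcal/mol.
Chair II (acetyl equatorial, methyl axial, carboxyl axial): E = 3.17 kcal/mol.
ΔE = 3.17 − 1.23 = 1.94 kcal/mol; chair I is more stable.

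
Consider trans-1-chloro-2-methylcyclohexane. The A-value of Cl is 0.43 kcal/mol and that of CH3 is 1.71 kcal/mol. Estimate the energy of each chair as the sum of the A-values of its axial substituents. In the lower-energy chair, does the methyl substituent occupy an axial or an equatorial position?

equatorial

C1 and C2 have opposite parity, so for the trans isomer the two substituents are e,e in one chair and a,a in the other.
Chair I (chloro axial, methyl axial): E = 2.14 kcal/mol.
Chair II (chloro equatorial, methyl equatorial): E = 0.00 kcal/mol.
Chair II is the more stable (lower-energy) conformer, and in that chair the methyl group is equatorial.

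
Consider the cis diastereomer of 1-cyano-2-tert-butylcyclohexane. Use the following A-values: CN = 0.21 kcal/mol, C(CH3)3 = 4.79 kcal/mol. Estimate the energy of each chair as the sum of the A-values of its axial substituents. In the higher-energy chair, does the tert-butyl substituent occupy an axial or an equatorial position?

axial

C1 and C2 have opposite parity, so for the cis isomer the two substituents are one axial and one equatorial in each chair.
Chair I (cyano axial, tert-butyl equatorial): E = 0.21 kcal/mol.
Chair II (cyano equatorial, tert-butyl axial): E = 4.79 kcal/mol.
Chair II is the less stable (higher-energy) conformer, and in that chair the tert-butyl group is axial.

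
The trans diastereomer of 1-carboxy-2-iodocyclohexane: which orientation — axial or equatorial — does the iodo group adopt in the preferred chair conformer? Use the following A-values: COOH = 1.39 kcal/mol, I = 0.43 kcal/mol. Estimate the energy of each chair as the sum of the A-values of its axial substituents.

C1 and C2 have opposite parity, so for the trans isomer the two substituents are e,e in one chair and a,a in the other.
Chair I (carboxyl axial, iodo axial): E = 1.82 kcal/mol.
Chair II (carboxyl equatorial, iodo equatorial): E = 0.00 kcal/mol.
Chair II is the more stable (lower-energy) conformer, and in that chair the iodo group is equatorial.

equatorial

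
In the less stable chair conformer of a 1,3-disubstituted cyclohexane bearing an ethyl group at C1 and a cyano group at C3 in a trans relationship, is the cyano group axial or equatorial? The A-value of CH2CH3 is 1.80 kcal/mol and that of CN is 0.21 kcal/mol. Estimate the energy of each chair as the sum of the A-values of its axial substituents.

C1 and C3 have the same parity, so for the trans isomer the two substituents are one axial and one equatorial in each chair.
Chair I (ethyl axial, cyano equatorial): E = 1.80 kcal/mol.
Chair II (ethyl equatorial, cyano axial): E = 0.21 kcal/mol.
Chair I is the less stable (higher-energy) conformer, and in that chair the cyano group is equatorial.

equatorial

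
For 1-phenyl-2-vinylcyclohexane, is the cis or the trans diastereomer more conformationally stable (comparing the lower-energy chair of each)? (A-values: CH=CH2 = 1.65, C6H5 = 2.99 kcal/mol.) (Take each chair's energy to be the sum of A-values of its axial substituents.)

At 1,2 positions (parity opposite): cis → (a,e or e,a); trans → (e,e or a,a).
Best chair for cis: E = 1.65 kcal/mol; best chair for trans: E = 0.00 kcal/mol.
The trans isomer is lower by 1.65 kcal/mol.

trans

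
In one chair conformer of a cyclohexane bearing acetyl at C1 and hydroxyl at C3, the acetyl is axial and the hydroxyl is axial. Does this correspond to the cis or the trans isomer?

cis

C1 and C3 have the same parity, so their axial bonds point in the same direction.
With same-parity carbons, two substituents on the same face are both axial or both equatorial; opposite faces give one of each.
Here the groups are axial/axial → same face → cis.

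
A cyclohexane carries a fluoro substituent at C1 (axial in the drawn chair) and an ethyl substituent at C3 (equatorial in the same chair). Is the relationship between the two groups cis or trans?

trans

C1 and C3 have the same parity, so their axial bonds point in the same direction.
With same-parity carbons, two substituents on the same face are both axial or both equatorial; opposite faces give one of each.
Here the groups are axial/equatorial → opposite face → trans.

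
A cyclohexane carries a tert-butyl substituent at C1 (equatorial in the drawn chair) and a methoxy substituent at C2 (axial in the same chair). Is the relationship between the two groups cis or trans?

C1 and C2 have opposite parity, so their axial bonds point in opposite directions.
With opposite-parity carbons, two substituents on the same face are one axial and one equatorial; opposite faces give both axial or both equatorial.
Here the groups are equatorial/axial → same face → cis.

cis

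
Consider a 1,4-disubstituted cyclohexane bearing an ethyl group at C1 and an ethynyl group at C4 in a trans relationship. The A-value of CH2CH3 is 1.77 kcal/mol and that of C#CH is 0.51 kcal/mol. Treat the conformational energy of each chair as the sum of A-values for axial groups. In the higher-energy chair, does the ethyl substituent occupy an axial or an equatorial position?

C1 and C4 have opposite parity, so for the trans isomer the two substituents are e,e in one chair and a,a in the other.
Chair I (ethyl axial, ethynyl axial): E = 2.28 kcal/mol.
Chair II (ethyl equatorial, ethynyl equatorial): E = 0.00 kcal/mol.
Chair I is the less stable (higher-energy) conformer, and in that chair the ethyl group is axial.

axial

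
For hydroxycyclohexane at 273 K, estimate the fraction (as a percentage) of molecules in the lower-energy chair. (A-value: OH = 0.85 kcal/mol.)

82.7%

One chair has the hydroxyl group axial (E = 0.85 kcal/mol) and the other has it equatorial (E = 0).
ΔG = 0.85 kcal/mol between the two chairs.
K = exp(ΔG/RT) with R = 1.987×10⁻³ kcal mol⁻¹ K⁻¹ and T = 273 K gives K ≈ 4.79.
Fraction in the lower-energy chair = K/(K+1) = 82.7%.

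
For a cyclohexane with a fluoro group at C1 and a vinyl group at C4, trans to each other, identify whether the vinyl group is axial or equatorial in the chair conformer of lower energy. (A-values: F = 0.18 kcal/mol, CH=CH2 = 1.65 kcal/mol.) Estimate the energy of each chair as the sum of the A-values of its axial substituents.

C1 and C4 have opposite parity, so for the trans isomer the two substituents are e,e in one chair and a,a in the other.
Chair I (fluoro axial, vinyl axial): E = 1.83 kcal/mol.
Chair II (fluoro equatorial, vinyl equatorial): E = 0.00 kcal/mol.
Chair II is the more stable (lower-energy) conformer, and in that chair the vinyl group is equatorial.

equatorial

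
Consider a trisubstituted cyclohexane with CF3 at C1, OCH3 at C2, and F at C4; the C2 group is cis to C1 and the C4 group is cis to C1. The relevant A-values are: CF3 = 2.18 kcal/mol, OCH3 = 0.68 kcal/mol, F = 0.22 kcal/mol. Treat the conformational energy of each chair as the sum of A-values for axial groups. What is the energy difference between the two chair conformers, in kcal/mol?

1.28 kcal/mol

Chair I (trifluoromethyl axial, methoxy equatorial, fluoro equatorial): E = 2.18 kcal/mol.
Chair II (trifluoromethyl equatorial, methoxy axial, fluoro axial): E = 0.90 kcal/mol.
ΔE = 2.18 − 0.90 = 1.28 kcal/mol; chair II is more stable.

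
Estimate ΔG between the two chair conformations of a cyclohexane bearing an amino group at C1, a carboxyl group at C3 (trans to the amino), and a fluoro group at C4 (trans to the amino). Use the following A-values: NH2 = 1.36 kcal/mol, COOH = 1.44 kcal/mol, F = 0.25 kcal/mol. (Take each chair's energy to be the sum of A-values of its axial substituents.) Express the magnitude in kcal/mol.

0.17 kcal/mol

Chair I (amino axial, carboxyl equatorial, fluoro axial): E = 1.61 kcal/mol.
Chair II (amino equatorial, carboxyl axial, fluoro equatorial): E = 1.44 kcal/mol.
ΔE = 1.61 − 1.44 = 0.17 kcal/mol; chair II is more stable.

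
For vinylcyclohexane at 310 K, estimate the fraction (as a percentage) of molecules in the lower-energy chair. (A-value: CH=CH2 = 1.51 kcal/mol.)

One chair has the vinyl group axial (E = 1.51 kcal/mol) and the other has it equatorial (E = 0).
ΔG = 1.51 kcal/mol between the two chairs.
K = exp(ΔG/RT) with R = 1.987×10⁻³ kcal mol⁻¹ K⁻¹ and T = 310 K gives K ≈ 11.6.
Fraction in the lower-energy chair = K/(K+1) = 92.1%.

92.1%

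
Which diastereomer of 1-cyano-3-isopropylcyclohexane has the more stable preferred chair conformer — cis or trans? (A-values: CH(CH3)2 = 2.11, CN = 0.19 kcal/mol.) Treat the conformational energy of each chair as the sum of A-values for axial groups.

At 1,3 positions (parity same): cis → (e,e or a,a); trans → (a,e or e,a).
Best chair for cis: E = 0.00 kcal/mol; best chair for trans: E = 0.19 kcal/mol.
The cis isomer is lower by 0.19 kcal/mol.

cis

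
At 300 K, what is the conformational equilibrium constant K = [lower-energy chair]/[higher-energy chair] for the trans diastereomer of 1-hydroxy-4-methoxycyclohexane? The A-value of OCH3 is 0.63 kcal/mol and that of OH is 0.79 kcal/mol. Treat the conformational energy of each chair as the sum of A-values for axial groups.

C1 and C4 have opposite parity, so for the trans isomer the two substituents are e,e in one chair and a,a in the other.
Chair I (methoxy axial, hydroxyl axial): E = 1.42 kcal/mol; chair II (methoxy equatorial, hydroxyl equatorial): E = 0.00 kcal/mol.
ΔG = 1.42 kcal/mol between the two chairs.
K = exp(ΔG/RT) with R = 1.987×10⁻³ kcal mol⁻¹ K⁻¹ and T = 300 K gives K ≈ 10.8.

K ≈ 10.8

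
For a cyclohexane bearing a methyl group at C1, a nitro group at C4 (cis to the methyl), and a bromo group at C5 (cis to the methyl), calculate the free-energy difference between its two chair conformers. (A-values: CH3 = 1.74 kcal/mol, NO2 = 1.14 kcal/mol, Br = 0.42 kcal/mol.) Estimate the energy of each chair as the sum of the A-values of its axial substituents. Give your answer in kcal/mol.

Chair I (methyl axial, nitro equatorial, bromo axial): E = 2.16 kcal/mol.
Chair II (methyl equatorial, nitro axial, bromo equatorial): E = 1.14 kcal/mol.
ΔE = 2.16 − 1.14 = 1.02 kcal/mol; chair II is more stable.

1.02 kcal/mol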